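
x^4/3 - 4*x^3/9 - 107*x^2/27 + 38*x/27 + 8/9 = (x/3 + 1)*(x - 4)*(x - 2/3)*(x + 1/3)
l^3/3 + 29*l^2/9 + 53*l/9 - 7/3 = (l/3 + 1)*(l - 1/3)*(l + 7)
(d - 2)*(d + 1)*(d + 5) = d^3 + 4*d^2 - 7*d - 10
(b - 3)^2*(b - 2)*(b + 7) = b^4 - b^3 - 35*b^2 + 129*b - 126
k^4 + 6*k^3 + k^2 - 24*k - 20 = (k - 2)*(k + 1)*(k + 2)*(k + 5)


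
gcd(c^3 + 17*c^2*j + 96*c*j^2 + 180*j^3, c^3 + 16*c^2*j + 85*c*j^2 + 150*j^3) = c^2 + 11*c*j + 30*j^2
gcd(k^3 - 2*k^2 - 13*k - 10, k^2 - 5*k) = k - 5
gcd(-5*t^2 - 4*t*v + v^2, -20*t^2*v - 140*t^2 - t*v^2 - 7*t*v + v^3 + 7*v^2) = 5*t - v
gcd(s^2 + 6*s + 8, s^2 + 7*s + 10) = s + 2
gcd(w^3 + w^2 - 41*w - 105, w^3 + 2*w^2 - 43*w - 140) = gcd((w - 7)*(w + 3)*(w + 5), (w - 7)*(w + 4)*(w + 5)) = w^2 - 2*w - 35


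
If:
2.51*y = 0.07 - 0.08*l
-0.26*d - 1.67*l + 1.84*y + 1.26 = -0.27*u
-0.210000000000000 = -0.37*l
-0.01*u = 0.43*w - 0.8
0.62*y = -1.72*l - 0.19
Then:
No Solution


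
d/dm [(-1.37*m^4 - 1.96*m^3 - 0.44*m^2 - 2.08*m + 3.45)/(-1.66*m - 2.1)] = (6.8226*m^4 + 18.0152*m^3 + 13.0784*m^2 + 1.848*m + 10.095)/(2.7556*m^2 + 6.972*m + 4.41)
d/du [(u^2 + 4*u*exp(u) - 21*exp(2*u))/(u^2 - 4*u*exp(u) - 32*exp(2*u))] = (8*u^3 + 22*u^2*exp(u) - 8*u^2 + 212*u*exp(2*u) - 22*u*exp(u) - 212*exp(2*u))*exp(u)/(u^4 - 8*u^3*exp(u) - 48*u^2*exp(2*u) + 256*u*exp(3*u) + 1024*exp(4*u))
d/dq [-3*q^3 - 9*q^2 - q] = -9*q^2 - 18*q - 1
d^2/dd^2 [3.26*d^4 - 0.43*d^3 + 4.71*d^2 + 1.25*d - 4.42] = 39.12*d^2 - 2.58*d + 9.42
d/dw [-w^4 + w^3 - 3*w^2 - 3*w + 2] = -4*w^3 + 3*w^2 - 6*w - 3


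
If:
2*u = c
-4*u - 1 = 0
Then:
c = -1/2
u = -1/4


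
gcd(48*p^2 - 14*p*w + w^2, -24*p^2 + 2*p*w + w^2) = 1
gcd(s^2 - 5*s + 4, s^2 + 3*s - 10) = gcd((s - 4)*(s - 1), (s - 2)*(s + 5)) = 1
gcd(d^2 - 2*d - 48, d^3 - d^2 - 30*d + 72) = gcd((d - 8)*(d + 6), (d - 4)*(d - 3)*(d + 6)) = d + 6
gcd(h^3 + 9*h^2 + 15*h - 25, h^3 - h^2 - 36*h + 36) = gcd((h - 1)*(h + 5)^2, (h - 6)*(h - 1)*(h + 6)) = h - 1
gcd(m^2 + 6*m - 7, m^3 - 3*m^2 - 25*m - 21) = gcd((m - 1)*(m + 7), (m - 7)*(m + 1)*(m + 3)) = 1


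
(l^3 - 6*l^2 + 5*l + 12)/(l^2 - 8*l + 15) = (l^2 - 3*l - 4)/(l - 5)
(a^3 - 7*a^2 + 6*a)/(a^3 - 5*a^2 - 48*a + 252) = a*(a - 1)/(a^2 + a - 42)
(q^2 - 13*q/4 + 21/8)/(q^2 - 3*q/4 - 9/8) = (4*q - 7)/(4*q + 3)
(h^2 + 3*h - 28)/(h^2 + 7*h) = (h - 4)/h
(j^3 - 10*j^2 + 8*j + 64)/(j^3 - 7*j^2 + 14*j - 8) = (j^2 - 6*j - 16)/(j^2 - 3*j + 2)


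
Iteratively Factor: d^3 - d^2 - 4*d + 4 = (d - 2)*(d^2 + d - 2) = (d - 2)*(d - 1)*(d + 2)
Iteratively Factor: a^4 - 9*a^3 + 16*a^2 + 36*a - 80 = (a - 5)*(a^3 - 4*a^2 - 4*a + 16) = (a - 5)*(a + 2)*(a^2 - 6*a + 8) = (a - 5)*(a - 2)*(a + 2)*(a - 4)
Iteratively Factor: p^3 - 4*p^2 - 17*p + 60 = (p - 3)*(p^2 - p - 20) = (p - 3)*(p + 4)*(p - 5)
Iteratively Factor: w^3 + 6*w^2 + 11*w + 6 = (w + 2)*(w^2 + 4*w + 3) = (w + 1)*(w + 2)*(w + 3)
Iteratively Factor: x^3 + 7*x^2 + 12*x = (x + 3)*(x^2 + 4*x) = (x + 3)*(x + 4)*(x)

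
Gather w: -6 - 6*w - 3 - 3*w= -9*w - 9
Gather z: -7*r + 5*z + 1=-7*r + 5*z + 1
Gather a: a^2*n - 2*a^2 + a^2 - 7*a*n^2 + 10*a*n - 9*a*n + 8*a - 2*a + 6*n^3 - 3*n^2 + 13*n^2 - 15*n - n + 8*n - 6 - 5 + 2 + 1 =a^2*(n - 1) + a*(-7*n^2 + n + 6) + 6*n^3 + 10*n^2 - 8*n - 8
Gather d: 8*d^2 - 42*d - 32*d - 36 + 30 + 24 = 8*d^2 - 74*d + 18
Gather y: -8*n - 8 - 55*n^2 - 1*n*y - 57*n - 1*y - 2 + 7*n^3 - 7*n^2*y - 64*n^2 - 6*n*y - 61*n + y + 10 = 7*n^3 - 119*n^2 - 126*n + y*(-7*n^2 - 7*n)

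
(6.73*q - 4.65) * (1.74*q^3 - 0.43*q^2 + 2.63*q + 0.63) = 11.7102*q^4 - 10.9849*q^3 + 19.6994*q^2 - 7.9896*q - 2.9295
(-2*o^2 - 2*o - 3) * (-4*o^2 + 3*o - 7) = 8*o^4 + 2*o^3 + 20*o^2 + 5*o + 21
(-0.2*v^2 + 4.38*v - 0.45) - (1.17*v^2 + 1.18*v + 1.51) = -1.37*v^2 + 3.2*v - 1.96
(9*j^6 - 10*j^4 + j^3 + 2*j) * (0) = 0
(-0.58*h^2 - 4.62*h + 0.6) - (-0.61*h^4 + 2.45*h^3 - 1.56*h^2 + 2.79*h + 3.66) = 0.61*h^4 - 2.45*h^3 + 0.98*h^2 - 7.41*h - 3.06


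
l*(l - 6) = l^2 - 6*l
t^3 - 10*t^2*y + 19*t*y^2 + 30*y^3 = (t - 6*y)*(t - 5*y)*(t + y)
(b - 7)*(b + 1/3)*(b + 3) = b^3 - 11*b^2/3 - 67*b/3 - 7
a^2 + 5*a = a*(a + 5)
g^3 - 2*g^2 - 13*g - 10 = (g - 5)*(g + 1)*(g + 2)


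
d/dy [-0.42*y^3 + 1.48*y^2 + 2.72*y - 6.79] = -1.26*y^2 + 2.96*y + 2.72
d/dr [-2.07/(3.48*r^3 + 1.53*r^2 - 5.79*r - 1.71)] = (21.6108*r^2 + 6.3342*r - 11.9853)/(3.48*r^3 + 1.53*r^2 - 5.79*r - 1.71)^2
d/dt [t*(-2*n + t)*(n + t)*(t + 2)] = -4*n^2*t - 4*n^2 - 3*n*t^2 - 4*n*t + 4*t^3 + 6*t^2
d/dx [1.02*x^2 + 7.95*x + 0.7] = 2.04*x + 7.95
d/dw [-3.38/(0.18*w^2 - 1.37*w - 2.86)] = (1.2168*w - 4.6306)/(-0.18*w^2 + 1.37*w + 2.86)^2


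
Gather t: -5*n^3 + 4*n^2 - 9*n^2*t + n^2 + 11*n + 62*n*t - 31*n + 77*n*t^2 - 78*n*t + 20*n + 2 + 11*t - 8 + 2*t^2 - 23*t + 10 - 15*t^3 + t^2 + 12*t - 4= -5*n^3 + 5*n^2 - 15*t^3 + t^2*(77*n + 3) + t*(-9*n^2 - 16*n)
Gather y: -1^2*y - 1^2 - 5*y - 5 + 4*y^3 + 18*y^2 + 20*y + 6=4*y^3 + 18*y^2 + 14*y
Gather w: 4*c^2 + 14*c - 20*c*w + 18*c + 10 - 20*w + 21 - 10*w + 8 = 4*c^2 + 32*c + w*(-20*c - 30) + 39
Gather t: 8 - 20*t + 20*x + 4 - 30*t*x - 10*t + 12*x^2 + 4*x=t*(-30*x - 30) + 12*x^2 + 24*x + 12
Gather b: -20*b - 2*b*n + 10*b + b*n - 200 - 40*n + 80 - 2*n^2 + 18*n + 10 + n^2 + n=b*(-n - 10) - n^2 - 21*n - 110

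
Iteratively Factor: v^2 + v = (v)*(v + 1)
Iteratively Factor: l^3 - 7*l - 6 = (l - 3)*(l^2 + 3*l + 2) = (l - 3)*(l + 1)*(l + 2)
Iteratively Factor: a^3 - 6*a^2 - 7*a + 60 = (a - 4)*(a^2 - 2*a - 15) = (a - 5)*(a - 4)*(a + 3)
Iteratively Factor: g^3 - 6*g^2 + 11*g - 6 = (g - 2)*(g^2 - 4*g + 3) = (g - 3)*(g - 2)*(g - 1)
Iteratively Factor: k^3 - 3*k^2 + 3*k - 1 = (k - 1)*(k^2 - 2*k + 1) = (k - 1)^2*(k - 1)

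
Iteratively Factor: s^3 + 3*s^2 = (s)*(s^2 + 3*s) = s^2*(s + 3)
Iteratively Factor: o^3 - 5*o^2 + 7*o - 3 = (o - 3)*(o^2 - 2*o + 1) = (o - 3)*(o - 1)*(o - 1)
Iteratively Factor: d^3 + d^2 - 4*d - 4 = (d + 1)*(d^2 - 4) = (d + 1)*(d + 2)*(d - 2)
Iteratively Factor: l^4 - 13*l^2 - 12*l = (l + 3)*(l^3 - 3*l^2 - 4*l) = l*(l + 3)*(l^2 - 3*l - 4) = l*(l - 4)*(l + 3)*(l + 1)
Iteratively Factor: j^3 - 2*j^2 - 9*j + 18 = (j - 2)*(j^2 - 9) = (j - 3)*(j - 2)*(j + 3)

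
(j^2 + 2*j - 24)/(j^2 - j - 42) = (j - 4)/(j - 7)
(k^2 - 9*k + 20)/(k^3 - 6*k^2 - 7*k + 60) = 1/(k + 3)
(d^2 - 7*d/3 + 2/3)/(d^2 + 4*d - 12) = (d - 1/3)/(d + 6)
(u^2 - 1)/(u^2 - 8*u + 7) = (u + 1)/(u - 7)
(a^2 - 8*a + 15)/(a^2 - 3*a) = (a - 5)/a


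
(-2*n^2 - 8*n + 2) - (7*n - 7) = -2*n^2 - 15*n + 9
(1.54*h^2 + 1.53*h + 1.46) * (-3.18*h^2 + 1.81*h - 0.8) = -4.8972*h^4 - 2.078*h^3 - 3.1055*h^2 + 1.4186*h - 1.168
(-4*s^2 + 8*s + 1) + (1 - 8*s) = 2 - 4*s^2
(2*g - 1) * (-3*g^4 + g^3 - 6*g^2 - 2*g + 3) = -6*g^5 + 5*g^4 - 13*g^3 + 2*g^2 + 8*g - 3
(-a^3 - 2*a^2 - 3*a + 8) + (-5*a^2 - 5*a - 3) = -a^3 - 7*a^2 - 8*a + 5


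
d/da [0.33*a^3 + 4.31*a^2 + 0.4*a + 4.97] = 0.99*a^2 + 8.62*a + 0.4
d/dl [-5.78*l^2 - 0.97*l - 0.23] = -11.56*l - 0.97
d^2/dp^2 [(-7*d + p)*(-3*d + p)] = 2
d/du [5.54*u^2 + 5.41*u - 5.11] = 11.08*u + 5.41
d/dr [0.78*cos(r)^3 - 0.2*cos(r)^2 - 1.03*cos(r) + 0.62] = (-2.34*cos(r)^2 + 0.4*cos(r) + 1.03)*sin(r)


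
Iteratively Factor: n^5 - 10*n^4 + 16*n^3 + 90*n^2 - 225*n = (n - 5)*(n^4 - 5*n^3 - 9*n^2 + 45*n) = n*(n - 5)*(n^3 - 5*n^2 - 9*n + 45) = n*(n - 5)*(n + 3)*(n^2 - 8*n + 15) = n*(n - 5)^2*(n + 3)*(n - 3)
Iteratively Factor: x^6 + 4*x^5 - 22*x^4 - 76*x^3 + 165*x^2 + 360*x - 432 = (x + 3)*(x^5 + x^4 - 25*x^3 - x^2 + 168*x - 144) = (x + 3)*(x + 4)*(x^4 - 3*x^3 - 13*x^2 + 51*x - 36) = (x + 3)*(x + 4)^2*(x^3 - 7*x^2 + 15*x - 9) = (x - 1)*(x + 3)*(x + 4)^2*(x^2 - 6*x + 9) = (x - 3)*(x - 1)*(x + 3)*(x + 4)^2*(x - 3)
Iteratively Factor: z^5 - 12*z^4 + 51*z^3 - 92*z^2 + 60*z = (z - 2)*(z^4 - 10*z^3 + 31*z^2 - 30*z) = (z - 5)*(z - 2)*(z^3 - 5*z^2 + 6*z) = z*(z - 5)*(z - 2)*(z^2 - 5*z + 6) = z*(z - 5)*(z - 3)*(z - 2)*(z - 2)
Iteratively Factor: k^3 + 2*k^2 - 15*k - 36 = (k + 3)*(k^2 - k - 12) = (k - 4)*(k + 3)*(k + 3)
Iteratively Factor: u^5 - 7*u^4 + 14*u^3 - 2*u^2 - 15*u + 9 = (u + 1)*(u^4 - 8*u^3 + 22*u^2 - 24*u + 9) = (u - 3)*(u + 1)*(u^3 - 5*u^2 + 7*u - 3) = (u - 3)^2*(u + 1)*(u^2 - 2*u + 1) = (u - 3)^2*(u - 1)*(u + 1)*(u - 1)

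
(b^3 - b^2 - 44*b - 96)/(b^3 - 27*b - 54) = (b^2 - 4*b - 32)/(b^2 - 3*b - 18)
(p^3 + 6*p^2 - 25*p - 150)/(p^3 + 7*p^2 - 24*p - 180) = (p + 5)/(p + 6)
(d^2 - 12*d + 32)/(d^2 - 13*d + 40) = (d - 4)/(d - 5)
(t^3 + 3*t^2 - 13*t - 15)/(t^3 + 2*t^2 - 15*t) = (t + 1)/t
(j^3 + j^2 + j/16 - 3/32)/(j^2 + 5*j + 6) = (j^3 + j^2 + j/16 - 3/32)/(j^2 + 5*j + 6)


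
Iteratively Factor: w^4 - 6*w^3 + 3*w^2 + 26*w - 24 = (w + 2)*(w^3 - 8*w^2 + 19*w - 12) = (w - 4)*(w + 2)*(w^2 - 4*w + 3) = (w - 4)*(w - 1)*(w + 2)*(w - 3)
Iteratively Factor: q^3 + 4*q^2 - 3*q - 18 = (q - 2)*(q^2 + 6*q + 9) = (q - 2)*(q + 3)*(q + 3)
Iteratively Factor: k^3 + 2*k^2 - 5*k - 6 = (k + 3)*(k^2 - k - 2) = (k - 2)*(k + 3)*(k + 1)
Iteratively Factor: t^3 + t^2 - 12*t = (t + 4)*(t^2 - 3*t) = t*(t + 4)*(t - 3)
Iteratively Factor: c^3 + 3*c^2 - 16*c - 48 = (c - 4)*(c^2 + 7*c + 12) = (c - 4)*(c + 4)*(c + 3)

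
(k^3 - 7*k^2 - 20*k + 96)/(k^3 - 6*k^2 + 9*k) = (k^2 - 4*k - 32)/(k*(k - 3))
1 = 1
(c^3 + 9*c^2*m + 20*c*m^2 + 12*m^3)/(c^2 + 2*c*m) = c + 7*m + 6*m^2/c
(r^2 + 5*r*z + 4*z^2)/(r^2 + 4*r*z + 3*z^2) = (r + 4*z)/(r + 3*z)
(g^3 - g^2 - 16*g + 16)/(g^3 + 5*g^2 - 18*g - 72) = (g^2 + 3*g - 4)/(g^2 + 9*g + 18)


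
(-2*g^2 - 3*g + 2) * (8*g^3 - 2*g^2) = -16*g^5 - 20*g^4 + 22*g^3 - 4*g^2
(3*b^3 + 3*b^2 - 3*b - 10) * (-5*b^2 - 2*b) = -15*b^5 - 21*b^4 + 9*b^3 + 56*b^2 + 20*b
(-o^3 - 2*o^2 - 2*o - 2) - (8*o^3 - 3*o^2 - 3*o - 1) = -9*o^3 + o^2 + o - 1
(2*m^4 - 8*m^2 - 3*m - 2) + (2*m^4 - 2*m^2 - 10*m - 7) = 4*m^4 - 10*m^2 - 13*m - 9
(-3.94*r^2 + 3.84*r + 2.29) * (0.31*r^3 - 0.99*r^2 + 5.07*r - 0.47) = -1.2214*r^5 + 5.091*r^4 - 23.0675*r^3 + 19.0535*r^2 + 9.8055*r - 1.0763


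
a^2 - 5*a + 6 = (a - 3)*(a - 2)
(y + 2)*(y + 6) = y^2 + 8*y + 12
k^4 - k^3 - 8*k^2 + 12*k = k*(k - 2)^2*(k + 3)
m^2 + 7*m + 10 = (m + 2)*(m + 5)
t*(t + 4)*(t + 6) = t^3 + 10*t^2 + 24*t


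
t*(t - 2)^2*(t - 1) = t^4 - 5*t^3 + 8*t^2 - 4*t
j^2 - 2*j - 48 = (j - 8)*(j + 6)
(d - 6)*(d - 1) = d^2 - 7*d + 6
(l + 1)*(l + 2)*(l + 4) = l^3 + 7*l^2 + 14*l + 8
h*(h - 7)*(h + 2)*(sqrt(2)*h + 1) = sqrt(2)*h^4 - 5*sqrt(2)*h^3 + h^3 - 14*sqrt(2)*h^2 - 5*h^2 - 14*h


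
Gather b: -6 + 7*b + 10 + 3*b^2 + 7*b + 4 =3*b^2 + 14*b + 8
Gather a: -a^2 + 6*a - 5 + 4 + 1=-a^2 + 6*a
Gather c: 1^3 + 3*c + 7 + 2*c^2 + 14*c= 2*c^2 + 17*c + 8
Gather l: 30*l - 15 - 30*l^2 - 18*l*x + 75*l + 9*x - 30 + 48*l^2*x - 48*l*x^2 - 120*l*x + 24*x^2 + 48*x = l^2*(48*x - 30) + l*(-48*x^2 - 138*x + 105) + 24*x^2 + 57*x - 45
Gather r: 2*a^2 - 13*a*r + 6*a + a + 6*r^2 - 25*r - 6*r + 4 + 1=2*a^2 + 7*a + 6*r^2 + r*(-13*a - 31) + 5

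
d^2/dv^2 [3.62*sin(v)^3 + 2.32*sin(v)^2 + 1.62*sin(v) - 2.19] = -4.335*sin(v) + 8.145*sin(3*v) + 4.64*cos(2*v)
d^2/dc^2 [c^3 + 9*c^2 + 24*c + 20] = 6*c + 18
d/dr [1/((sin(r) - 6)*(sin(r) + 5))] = (-sin(2*r) + cos(r))/((sin(r) - 6)^2*(sin(r) + 5)^2)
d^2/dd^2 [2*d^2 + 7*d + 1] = 4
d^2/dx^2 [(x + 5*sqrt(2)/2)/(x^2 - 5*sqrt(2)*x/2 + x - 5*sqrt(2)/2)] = 2*((2*x + 5*sqrt(2))*(4*x - 5*sqrt(2) + 2)^2 - 4*(3*x + 1)*(2*x^2 - 5*sqrt(2)*x + 2*x - 5*sqrt(2)))/(2*x^2 - 5*sqrt(2)*x + 2*x - 5*sqrt(2))^3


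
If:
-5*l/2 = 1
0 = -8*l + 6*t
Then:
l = -2/5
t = -8/15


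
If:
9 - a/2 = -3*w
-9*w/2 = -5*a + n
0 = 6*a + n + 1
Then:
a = -58/41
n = 307/41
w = -398/123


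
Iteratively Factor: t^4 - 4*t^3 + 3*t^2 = (t - 3)*(t^3 - t^2) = (t - 3)*(t - 1)*(t^2) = t*(t - 3)*(t - 1)*(t)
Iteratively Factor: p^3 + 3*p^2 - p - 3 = (p + 1)*(p^2 + 2*p - 3) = (p - 1)*(p + 1)*(p + 3)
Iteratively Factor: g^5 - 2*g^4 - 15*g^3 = (g)*(g^4 - 2*g^3 - 15*g^2) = g^2*(g^3 - 2*g^2 - 15*g) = g^2*(g - 5)*(g^2 + 3*g) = g^2*(g - 5)*(g + 3)*(g)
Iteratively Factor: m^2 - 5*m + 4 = (m - 1)*(m - 4)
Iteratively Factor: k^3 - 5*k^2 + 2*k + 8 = (k + 1)*(k^2 - 6*k + 8) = (k - 2)*(k + 1)*(k - 4)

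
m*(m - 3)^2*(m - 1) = m^4 - 7*m^3 + 15*m^2 - 9*m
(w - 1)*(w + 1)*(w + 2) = w^3 + 2*w^2 - w - 2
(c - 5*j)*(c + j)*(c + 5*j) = c^3 + c^2*j - 25*c*j^2 - 25*j^3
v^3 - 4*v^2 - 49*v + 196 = (v - 7)*(v - 4)*(v + 7)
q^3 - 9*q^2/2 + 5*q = q*(q - 5/2)*(q - 2)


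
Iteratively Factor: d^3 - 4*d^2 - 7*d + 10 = (d - 1)*(d^2 - 3*d - 10) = (d - 1)*(d + 2)*(d - 5)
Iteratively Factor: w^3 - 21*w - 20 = (w + 1)*(w^2 - w - 20) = (w + 1)*(w + 4)*(w - 5)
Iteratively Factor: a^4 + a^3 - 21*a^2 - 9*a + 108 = (a - 3)*(a^3 + 4*a^2 - 9*a - 36) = (a - 3)*(a + 3)*(a^2 + a - 12) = (a - 3)*(a + 3)*(a + 4)*(a - 3)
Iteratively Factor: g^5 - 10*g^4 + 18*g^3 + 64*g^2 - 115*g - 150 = (g + 1)*(g^4 - 11*g^3 + 29*g^2 + 35*g - 150) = (g + 1)*(g + 2)*(g^3 - 13*g^2 + 55*g - 75) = (g - 5)*(g + 1)*(g + 2)*(g^2 - 8*g + 15) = (g - 5)^2*(g + 1)*(g + 2)*(g - 3)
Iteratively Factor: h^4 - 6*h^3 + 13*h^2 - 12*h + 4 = (h - 2)*(h^3 - 4*h^2 + 5*h - 2) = (h - 2)*(h - 1)*(h^2 - 3*h + 2) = (h - 2)*(h - 1)^2*(h - 2)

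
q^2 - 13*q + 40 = (q - 8)*(q - 5)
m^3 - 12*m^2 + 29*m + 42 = (m - 7)*(m - 6)*(m + 1)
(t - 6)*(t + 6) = t^2 - 36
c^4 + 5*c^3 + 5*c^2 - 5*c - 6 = (c - 1)*(c + 1)*(c + 2)*(c + 3)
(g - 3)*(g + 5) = g^2 + 2*g - 15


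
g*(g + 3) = g^2 + 3*g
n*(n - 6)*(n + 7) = n^3 + n^2 - 42*n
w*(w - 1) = w^2 - w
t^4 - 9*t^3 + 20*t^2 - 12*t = t*(t - 6)*(t - 2)*(t - 1)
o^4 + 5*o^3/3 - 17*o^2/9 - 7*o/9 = o*(o - 1)*(o + 1/3)*(o + 7/3)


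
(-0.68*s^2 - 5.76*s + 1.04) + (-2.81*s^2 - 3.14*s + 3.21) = -3.49*s^2 - 8.9*s + 4.25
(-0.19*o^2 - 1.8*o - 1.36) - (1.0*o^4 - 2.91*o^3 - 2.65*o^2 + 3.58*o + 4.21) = -1.0*o^4 + 2.91*o^3 + 2.46*o^2 - 5.38*o - 5.57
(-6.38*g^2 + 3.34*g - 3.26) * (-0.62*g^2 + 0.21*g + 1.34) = 3.9556*g^4 - 3.4106*g^3 - 5.8266*g^2 + 3.791*g - 4.3684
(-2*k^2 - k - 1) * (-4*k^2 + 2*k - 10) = 8*k^4 + 22*k^2 + 8*k + 10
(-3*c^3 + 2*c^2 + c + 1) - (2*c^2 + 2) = -3*c^3 + c - 1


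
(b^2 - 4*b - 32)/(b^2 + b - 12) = (b - 8)/(b - 3)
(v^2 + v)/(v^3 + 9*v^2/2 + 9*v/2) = 2*(v + 1)/(2*v^2 + 9*v + 9)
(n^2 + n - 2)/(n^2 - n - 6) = (n - 1)/(n - 3)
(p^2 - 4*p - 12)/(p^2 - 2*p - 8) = (p - 6)/(p - 4)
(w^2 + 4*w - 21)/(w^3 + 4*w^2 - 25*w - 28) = (w - 3)/(w^2 - 3*w - 4)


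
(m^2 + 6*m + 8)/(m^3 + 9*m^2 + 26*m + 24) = 1/(m + 3)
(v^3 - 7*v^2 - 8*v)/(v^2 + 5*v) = (v^2 - 7*v - 8)/(v + 5)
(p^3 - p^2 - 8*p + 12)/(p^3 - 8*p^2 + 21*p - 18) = (p^2 + p - 6)/(p^2 - 6*p + 9)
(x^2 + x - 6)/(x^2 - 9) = (x - 2)/(x - 3)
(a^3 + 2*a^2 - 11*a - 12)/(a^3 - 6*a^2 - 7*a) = (a^2 + a - 12)/(a*(a - 7))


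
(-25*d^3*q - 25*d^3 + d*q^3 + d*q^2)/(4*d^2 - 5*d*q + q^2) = d*(-25*d^2*q - 25*d^2 + q^3 + q^2)/(4*d^2 - 5*d*q + q^2)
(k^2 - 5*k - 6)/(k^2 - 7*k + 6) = (k + 1)/(k - 1)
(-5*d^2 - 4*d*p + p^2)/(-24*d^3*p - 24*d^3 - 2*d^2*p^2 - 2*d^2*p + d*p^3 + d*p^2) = (5*d^2 + 4*d*p - p^2)/(d*(24*d^2*p + 24*d^2 + 2*d*p^2 + 2*d*p - p^3 - p^2))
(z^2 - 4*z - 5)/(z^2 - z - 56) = (-z^2 + 4*z + 5)/(-z^2 + z + 56)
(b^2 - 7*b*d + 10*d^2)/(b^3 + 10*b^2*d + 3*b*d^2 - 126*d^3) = (b^2 - 7*b*d + 10*d^2)/(b^3 + 10*b^2*d + 3*b*d^2 - 126*d^3)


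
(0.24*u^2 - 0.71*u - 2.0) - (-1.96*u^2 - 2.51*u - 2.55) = 2.2*u^2 + 1.8*u + 0.55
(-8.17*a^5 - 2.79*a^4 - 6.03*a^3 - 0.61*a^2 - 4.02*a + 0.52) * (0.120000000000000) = -0.9804*a^5 - 0.3348*a^4 - 0.7236*a^3 - 0.0732*a^2 - 0.4824*a + 0.0624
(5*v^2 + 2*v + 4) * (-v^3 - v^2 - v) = -5*v^5 - 7*v^4 - 11*v^3 - 6*v^2 - 4*v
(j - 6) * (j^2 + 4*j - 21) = j^3 - 2*j^2 - 45*j + 126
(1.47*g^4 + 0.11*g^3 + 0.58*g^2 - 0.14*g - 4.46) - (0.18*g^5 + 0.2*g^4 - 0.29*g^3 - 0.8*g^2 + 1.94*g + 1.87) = -0.18*g^5 + 1.27*g^4 + 0.4*g^3 + 1.38*g^2 - 2.08*g - 6.33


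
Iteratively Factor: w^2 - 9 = (w + 3)*(w - 3)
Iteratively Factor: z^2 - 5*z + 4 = (z - 1)*(z - 4)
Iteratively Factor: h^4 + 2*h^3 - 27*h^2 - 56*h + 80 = (h - 5)*(h^3 + 7*h^2 + 8*h - 16) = (h - 5)*(h - 1)*(h^2 + 8*h + 16) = (h - 5)*(h - 1)*(h + 4)*(h + 4)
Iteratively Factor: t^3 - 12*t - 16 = (t - 4)*(t^2 + 4*t + 4) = (t - 4)*(t + 2)*(t + 2)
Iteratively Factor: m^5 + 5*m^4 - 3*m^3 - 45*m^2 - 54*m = (m + 3)*(m^4 + 2*m^3 - 9*m^2 - 18*m) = (m - 3)*(m + 3)*(m^3 + 5*m^2 + 6*m) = (m - 3)*(m + 2)*(m + 3)*(m^2 + 3*m) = (m - 3)*(m + 2)*(m + 3)^2*(m)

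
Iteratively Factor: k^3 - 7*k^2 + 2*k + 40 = (k + 2)*(k^2 - 9*k + 20) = (k - 4)*(k + 2)*(k - 5)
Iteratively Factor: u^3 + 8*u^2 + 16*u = (u + 4)*(u^2 + 4*u) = (u + 4)^2*(u)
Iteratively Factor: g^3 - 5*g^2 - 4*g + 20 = (g - 2)*(g^2 - 3*g - 10) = (g - 2)*(g + 2)*(g - 5)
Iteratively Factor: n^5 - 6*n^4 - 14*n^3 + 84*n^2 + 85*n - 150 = (n - 5)*(n^4 - n^3 - 19*n^2 - 11*n + 30) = (n - 5)*(n + 3)*(n^3 - 4*n^2 - 7*n + 10) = (n - 5)*(n + 2)*(n + 3)*(n^2 - 6*n + 5) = (n - 5)*(n - 1)*(n + 2)*(n + 3)*(n - 5)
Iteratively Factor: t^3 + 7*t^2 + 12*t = (t + 4)*(t^2 + 3*t) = t*(t + 4)*(t + 3)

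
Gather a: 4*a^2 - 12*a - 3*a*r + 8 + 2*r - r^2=4*a^2 + a*(-3*r - 12) - r^2 + 2*r + 8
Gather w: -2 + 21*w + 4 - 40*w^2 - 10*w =-40*w^2 + 11*w + 2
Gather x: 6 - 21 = -15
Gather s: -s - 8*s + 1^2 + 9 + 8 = 18 - 9*s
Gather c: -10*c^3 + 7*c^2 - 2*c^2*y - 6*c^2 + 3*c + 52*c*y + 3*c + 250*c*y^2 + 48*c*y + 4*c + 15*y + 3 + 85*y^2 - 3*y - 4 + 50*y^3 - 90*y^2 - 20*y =-10*c^3 + c^2*(1 - 2*y) + c*(250*y^2 + 100*y + 10) + 50*y^3 - 5*y^2 - 8*y - 1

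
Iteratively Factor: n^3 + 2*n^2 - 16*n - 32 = (n + 4)*(n^2 - 2*n - 8) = (n + 2)*(n + 4)*(n - 4)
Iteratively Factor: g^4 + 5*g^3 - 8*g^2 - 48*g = (g)*(g^3 + 5*g^2 - 8*g - 48) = g*(g + 4)*(g^2 + g - 12) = g*(g + 4)^2*(g - 3)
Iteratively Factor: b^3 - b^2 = (b - 1)*(b^2) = b*(b - 1)*(b)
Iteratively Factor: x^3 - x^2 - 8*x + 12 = (x - 2)*(x^2 + x - 6) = (x - 2)^2*(x + 3)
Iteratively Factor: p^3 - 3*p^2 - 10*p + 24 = (p - 2)*(p^2 - p - 12) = (p - 2)*(p + 3)*(p - 4)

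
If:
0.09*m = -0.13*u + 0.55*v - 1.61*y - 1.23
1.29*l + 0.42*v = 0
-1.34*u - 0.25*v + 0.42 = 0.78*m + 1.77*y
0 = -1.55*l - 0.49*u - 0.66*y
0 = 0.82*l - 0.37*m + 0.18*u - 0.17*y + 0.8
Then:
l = 0.63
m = 4.47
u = 0.31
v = -1.92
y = -1.69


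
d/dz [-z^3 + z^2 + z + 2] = -3*z^2 + 2*z + 1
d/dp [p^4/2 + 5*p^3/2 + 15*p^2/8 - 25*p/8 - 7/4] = 2*p^3 + 15*p^2/2 + 15*p/4 - 25/8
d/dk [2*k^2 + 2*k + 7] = 4*k + 2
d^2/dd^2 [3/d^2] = 18/d^4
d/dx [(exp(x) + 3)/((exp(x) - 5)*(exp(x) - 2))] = (-exp(2*x) - 6*exp(x) + 31)*exp(x)/(exp(4*x) - 14*exp(3*x) + 69*exp(2*x) - 140*exp(x) + 100)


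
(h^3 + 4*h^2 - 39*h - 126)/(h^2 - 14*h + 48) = (h^2 + 10*h + 21)/(h - 8)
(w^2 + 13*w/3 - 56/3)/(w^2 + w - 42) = (w - 8/3)/(w - 6)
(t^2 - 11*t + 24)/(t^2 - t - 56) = (t - 3)/(t + 7)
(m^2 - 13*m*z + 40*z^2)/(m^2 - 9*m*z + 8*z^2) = (-m + 5*z)/(-m + z)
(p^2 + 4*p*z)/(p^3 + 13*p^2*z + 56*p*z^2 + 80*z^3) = p/(p^2 + 9*p*z + 20*z^2)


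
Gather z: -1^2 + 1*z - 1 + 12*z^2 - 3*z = 12*z^2 - 2*z - 2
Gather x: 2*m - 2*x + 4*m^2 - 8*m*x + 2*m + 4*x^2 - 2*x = 4*m^2 + 4*m + 4*x^2 + x*(-8*m - 4)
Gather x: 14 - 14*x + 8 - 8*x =22 - 22*x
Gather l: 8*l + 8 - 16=8*l - 8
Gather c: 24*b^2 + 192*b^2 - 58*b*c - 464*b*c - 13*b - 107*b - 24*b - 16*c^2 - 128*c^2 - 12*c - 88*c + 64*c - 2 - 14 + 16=216*b^2 - 144*b - 144*c^2 + c*(-522*b - 36)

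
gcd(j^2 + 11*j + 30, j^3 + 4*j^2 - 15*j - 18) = j + 6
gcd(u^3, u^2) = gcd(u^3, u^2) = u^2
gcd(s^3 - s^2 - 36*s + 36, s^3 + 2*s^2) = 1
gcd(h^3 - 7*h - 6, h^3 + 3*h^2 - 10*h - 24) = h^2 - h - 6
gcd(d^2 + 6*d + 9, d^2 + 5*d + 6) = d + 3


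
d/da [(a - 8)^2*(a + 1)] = 3*(a - 8)*(a - 2)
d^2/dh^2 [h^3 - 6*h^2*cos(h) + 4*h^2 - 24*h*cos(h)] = 6*h^2*cos(h) + 24*sqrt(2)*h*sin(h + pi/4) + 6*h + 48*sin(h) - 12*cos(h) + 8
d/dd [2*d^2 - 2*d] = 4*d - 2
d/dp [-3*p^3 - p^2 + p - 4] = -9*p^2 - 2*p + 1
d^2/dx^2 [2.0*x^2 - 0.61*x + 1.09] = 4.00000000000000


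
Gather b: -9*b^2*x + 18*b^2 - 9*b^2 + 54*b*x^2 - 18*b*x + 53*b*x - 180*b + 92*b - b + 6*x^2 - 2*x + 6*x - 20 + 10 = b^2*(9 - 9*x) + b*(54*x^2 + 35*x - 89) + 6*x^2 + 4*x - 10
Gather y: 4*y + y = 5*y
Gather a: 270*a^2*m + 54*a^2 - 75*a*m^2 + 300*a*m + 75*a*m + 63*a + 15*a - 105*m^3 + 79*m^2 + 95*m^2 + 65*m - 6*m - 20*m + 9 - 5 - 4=a^2*(270*m + 54) + a*(-75*m^2 + 375*m + 78) - 105*m^3 + 174*m^2 + 39*m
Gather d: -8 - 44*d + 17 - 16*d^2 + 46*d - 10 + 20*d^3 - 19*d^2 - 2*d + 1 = 20*d^3 - 35*d^2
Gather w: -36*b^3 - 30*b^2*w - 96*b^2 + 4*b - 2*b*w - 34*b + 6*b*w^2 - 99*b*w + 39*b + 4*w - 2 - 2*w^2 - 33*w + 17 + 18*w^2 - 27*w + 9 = -36*b^3 - 96*b^2 + 9*b + w^2*(6*b + 16) + w*(-30*b^2 - 101*b - 56) + 24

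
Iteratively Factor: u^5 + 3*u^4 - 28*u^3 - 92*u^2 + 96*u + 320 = (u + 4)*(u^4 - u^3 - 24*u^2 + 4*u + 80) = (u - 2)*(u + 4)*(u^3 + u^2 - 22*u - 40) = (u - 2)*(u + 4)^2*(u^2 - 3*u - 10) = (u - 5)*(u - 2)*(u + 4)^2*(u + 2)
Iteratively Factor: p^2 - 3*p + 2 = (p - 1)*(p - 2)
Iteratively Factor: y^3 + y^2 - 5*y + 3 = (y + 3)*(y^2 - 2*y + 1) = (y - 1)*(y + 3)*(y - 1)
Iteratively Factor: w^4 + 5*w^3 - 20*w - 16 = (w + 2)*(w^3 + 3*w^2 - 6*w - 8) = (w + 2)*(w + 4)*(w^2 - w - 2) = (w - 2)*(w + 2)*(w + 4)*(w + 1)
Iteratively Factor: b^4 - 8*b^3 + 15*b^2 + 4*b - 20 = (b + 1)*(b^3 - 9*b^2 + 24*b - 20) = (b - 5)*(b + 1)*(b^2 - 4*b + 4) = (b - 5)*(b - 2)*(b + 1)*(b - 2)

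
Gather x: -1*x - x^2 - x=-x^2 - 2*x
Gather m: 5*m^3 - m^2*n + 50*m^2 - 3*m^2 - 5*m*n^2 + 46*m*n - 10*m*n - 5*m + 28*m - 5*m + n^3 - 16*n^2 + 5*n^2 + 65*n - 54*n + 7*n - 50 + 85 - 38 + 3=5*m^3 + m^2*(47 - n) + m*(-5*n^2 + 36*n + 18) + n^3 - 11*n^2 + 18*n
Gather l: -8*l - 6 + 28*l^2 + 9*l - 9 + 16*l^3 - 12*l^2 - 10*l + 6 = 16*l^3 + 16*l^2 - 9*l - 9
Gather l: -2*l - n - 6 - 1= -2*l - n - 7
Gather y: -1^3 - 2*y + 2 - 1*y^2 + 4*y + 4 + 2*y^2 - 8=y^2 + 2*y - 3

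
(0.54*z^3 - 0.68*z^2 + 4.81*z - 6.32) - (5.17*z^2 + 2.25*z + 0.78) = 0.54*z^3 - 5.85*z^2 + 2.56*z - 7.1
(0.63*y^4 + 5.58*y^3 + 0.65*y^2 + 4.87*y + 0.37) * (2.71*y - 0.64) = 1.7073*y^5 + 14.7186*y^4 - 1.8097*y^3 + 12.7817*y^2 - 2.1141*y - 0.2368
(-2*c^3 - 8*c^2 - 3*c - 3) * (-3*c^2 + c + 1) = 6*c^5 + 22*c^4 - c^3 - 2*c^2 - 6*c - 3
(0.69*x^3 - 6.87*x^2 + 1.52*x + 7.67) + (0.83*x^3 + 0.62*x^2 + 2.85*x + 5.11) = 1.52*x^3 - 6.25*x^2 + 4.37*x + 12.78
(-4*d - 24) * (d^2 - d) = -4*d^3 - 20*d^2 + 24*d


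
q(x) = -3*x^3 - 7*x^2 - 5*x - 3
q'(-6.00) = -245.00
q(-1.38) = -1.55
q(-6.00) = 423.00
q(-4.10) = 106.59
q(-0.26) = -2.12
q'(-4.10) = -98.89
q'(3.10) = -134.89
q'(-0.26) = -1.97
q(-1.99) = 2.87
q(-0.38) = -1.95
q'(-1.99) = -12.78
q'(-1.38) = -2.82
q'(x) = -9*x^2 - 14*x - 5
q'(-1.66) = -6.56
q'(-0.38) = -0.98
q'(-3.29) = -56.36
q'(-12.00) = -1133.00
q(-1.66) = -0.27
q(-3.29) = 44.52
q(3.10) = -175.14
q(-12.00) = 4233.00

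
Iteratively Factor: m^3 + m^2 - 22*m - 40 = (m + 4)*(m^2 - 3*m - 10) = (m + 2)*(m + 4)*(m - 5)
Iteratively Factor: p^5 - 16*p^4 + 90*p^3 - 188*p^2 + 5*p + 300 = (p + 1)*(p^4 - 17*p^3 + 107*p^2 - 295*p + 300) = (p - 4)*(p + 1)*(p^3 - 13*p^2 + 55*p - 75) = (p - 5)*(p - 4)*(p + 1)*(p^2 - 8*p + 15) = (p - 5)^2*(p - 4)*(p + 1)*(p - 3)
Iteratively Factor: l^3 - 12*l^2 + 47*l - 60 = (l - 3)*(l^2 - 9*l + 20) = (l - 4)*(l - 3)*(l - 5)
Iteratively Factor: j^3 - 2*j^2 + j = (j - 1)*(j^2 - j) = (j - 1)^2*(j)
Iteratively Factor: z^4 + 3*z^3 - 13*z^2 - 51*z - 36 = (z + 3)*(z^3 - 13*z - 12) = (z + 3)^2*(z^2 - 3*z - 4) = (z - 4)*(z + 3)^2*(z + 1)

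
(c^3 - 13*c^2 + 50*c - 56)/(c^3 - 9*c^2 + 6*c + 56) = (c - 2)/(c + 2)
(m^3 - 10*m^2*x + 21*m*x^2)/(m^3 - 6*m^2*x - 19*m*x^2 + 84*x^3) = m/(m + 4*x)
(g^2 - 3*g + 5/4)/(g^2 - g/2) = (g - 5/2)/g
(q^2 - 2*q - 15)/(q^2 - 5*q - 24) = (q - 5)/(q - 8)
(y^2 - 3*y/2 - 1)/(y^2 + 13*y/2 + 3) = (y - 2)/(y + 6)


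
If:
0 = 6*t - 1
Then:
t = 1/6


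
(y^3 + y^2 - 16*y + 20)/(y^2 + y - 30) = (y^3 + y^2 - 16*y + 20)/(y^2 + y - 30)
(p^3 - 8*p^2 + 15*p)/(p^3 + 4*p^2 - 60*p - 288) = p*(p^2 - 8*p + 15)/(p^3 + 4*p^2 - 60*p - 288)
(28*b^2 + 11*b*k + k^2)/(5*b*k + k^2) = (28*b^2 + 11*b*k + k^2)/(k*(5*b + k))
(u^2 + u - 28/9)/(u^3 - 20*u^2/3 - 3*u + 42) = (u - 4/3)/(u^2 - 9*u + 18)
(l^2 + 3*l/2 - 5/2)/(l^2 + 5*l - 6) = (l + 5/2)/(l + 6)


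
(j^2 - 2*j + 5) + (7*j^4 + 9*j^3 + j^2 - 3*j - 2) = 7*j^4 + 9*j^3 + 2*j^2 - 5*j + 3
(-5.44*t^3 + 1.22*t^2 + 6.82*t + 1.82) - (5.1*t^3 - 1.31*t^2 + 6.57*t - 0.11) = -10.54*t^3 + 2.53*t^2 + 0.25*t + 1.93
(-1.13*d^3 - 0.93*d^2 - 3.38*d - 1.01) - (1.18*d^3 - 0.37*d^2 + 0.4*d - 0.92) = -2.31*d^3 - 0.56*d^2 - 3.78*d - 0.09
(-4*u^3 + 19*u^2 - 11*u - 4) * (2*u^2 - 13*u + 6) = -8*u^5 + 90*u^4 - 293*u^3 + 249*u^2 - 14*u - 24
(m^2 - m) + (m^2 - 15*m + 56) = 2*m^2 - 16*m + 56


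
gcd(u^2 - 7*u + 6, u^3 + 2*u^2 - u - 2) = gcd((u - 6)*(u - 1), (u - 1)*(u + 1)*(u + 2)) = u - 1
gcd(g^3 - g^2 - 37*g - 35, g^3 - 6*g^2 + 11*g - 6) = 1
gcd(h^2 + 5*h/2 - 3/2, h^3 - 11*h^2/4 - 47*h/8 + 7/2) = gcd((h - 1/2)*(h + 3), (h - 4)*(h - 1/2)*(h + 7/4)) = h - 1/2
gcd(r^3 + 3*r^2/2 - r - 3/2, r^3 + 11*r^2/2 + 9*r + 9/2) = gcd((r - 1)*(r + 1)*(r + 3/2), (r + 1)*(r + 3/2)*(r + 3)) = r^2 + 5*r/2 + 3/2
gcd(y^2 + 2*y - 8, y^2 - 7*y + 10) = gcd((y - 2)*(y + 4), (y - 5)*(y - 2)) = y - 2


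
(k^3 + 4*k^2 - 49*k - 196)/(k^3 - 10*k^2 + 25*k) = (k^3 + 4*k^2 - 49*k - 196)/(k*(k^2 - 10*k + 25))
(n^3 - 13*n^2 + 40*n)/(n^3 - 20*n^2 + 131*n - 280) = n/(n - 7)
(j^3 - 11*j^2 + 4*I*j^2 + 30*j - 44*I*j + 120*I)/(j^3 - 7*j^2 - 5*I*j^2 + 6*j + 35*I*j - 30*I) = (j^2 + j*(-5 + 4*I) - 20*I)/(j^2 - j*(1 + 5*I) + 5*I)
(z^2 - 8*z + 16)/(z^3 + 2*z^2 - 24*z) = (z - 4)/(z*(z + 6))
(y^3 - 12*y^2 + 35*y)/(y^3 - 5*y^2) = (y - 7)/y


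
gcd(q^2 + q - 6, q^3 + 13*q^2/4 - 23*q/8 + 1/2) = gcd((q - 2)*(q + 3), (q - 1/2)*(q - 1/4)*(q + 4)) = 1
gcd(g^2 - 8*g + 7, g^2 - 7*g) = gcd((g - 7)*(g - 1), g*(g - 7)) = g - 7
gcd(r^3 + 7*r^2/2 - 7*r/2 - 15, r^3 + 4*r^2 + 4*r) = 1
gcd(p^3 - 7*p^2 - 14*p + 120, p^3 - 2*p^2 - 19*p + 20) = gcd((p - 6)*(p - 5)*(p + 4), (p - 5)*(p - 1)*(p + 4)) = p^2 - p - 20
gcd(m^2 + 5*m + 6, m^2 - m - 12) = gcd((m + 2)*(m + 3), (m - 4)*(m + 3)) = m + 3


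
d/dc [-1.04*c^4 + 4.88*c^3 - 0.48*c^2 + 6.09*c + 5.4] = -4.16*c^3 + 14.64*c^2 - 0.96*c + 6.09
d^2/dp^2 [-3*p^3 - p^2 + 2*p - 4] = -18*p - 2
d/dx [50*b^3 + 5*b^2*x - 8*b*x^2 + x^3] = 5*b^2 - 16*b*x + 3*x^2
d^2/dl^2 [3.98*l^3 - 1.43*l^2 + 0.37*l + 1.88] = 23.88*l - 2.86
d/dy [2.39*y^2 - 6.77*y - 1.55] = 4.78*y - 6.77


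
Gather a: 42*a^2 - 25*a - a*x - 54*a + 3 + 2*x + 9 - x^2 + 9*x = 42*a^2 + a*(-x - 79) - x^2 + 11*x + 12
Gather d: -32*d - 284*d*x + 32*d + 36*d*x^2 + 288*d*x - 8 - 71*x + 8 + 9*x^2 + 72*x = d*(36*x^2 + 4*x) + 9*x^2 + x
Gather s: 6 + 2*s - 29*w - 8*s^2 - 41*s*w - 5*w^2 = -8*s^2 + s*(2 - 41*w) - 5*w^2 - 29*w + 6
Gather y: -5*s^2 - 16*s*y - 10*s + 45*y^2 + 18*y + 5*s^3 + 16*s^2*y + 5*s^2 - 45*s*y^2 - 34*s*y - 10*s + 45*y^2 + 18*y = 5*s^3 - 20*s + y^2*(90 - 45*s) + y*(16*s^2 - 50*s + 36)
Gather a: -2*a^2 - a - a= -2*a^2 - 2*a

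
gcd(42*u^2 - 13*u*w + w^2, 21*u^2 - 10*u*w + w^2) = 7*u - w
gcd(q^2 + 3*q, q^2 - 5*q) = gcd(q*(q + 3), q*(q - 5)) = q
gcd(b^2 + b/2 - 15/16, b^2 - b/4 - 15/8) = b + 5/4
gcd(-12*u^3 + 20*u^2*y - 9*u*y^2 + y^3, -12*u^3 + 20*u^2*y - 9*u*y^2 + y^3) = -12*u^3 + 20*u^2*y - 9*u*y^2 + y^3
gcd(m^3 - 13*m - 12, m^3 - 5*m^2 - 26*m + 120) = m - 4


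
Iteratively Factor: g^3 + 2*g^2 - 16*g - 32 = (g - 4)*(g^2 + 6*g + 8) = (g - 4)*(g + 2)*(g + 4)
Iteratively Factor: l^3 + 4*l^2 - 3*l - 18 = (l - 2)*(l^2 + 6*l + 9) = (l - 2)*(l + 3)*(l + 3)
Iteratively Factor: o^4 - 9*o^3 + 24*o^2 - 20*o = (o - 2)*(o^3 - 7*o^2 + 10*o) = o*(o - 2)*(o^2 - 7*o + 10) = o*(o - 2)^2*(o - 5)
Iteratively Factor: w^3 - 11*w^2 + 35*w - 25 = (w - 5)*(w^2 - 6*w + 5) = (w - 5)*(w - 1)*(w - 5)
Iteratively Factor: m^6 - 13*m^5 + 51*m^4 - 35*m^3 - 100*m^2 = (m)*(m^5 - 13*m^4 + 51*m^3 - 35*m^2 - 100*m) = m*(m - 5)*(m^4 - 8*m^3 + 11*m^2 + 20*m) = m^2*(m - 5)*(m^3 - 8*m^2 + 11*m + 20) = m^2*(m - 5)^2*(m^2 - 3*m - 4) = m^2*(m - 5)^2*(m - 4)*(m + 1)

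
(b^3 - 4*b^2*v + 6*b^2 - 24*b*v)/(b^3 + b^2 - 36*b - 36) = b*(b - 4*v)/(b^2 - 5*b - 6)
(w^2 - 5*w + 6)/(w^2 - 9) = (w - 2)/(w + 3)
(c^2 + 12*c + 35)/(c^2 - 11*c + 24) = (c^2 + 12*c + 35)/(c^2 - 11*c + 24)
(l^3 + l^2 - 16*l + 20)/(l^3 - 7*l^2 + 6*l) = (l^3 + l^2 - 16*l + 20)/(l*(l^2 - 7*l + 6))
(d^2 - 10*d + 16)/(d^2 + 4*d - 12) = (d - 8)/(d + 6)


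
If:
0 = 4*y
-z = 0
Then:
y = 0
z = 0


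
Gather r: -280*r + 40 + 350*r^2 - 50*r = 350*r^2 - 330*r + 40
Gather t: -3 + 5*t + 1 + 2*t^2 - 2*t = 2*t^2 + 3*t - 2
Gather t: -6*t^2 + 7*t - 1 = -6*t^2 + 7*t - 1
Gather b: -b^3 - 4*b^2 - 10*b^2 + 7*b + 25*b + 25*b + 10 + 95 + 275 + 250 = -b^3 - 14*b^2 + 57*b + 630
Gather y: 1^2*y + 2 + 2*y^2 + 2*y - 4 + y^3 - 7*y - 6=y^3 + 2*y^2 - 4*y - 8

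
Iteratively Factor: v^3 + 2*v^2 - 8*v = (v)*(v^2 + 2*v - 8) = v*(v - 2)*(v + 4)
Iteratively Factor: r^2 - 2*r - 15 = (r + 3)*(r - 5)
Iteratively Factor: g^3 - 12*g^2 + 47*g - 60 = (g - 5)*(g^2 - 7*g + 12) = (g - 5)*(g - 3)*(g - 4)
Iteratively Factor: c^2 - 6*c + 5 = (c - 5)*(c - 1)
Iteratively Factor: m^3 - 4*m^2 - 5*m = (m - 5)*(m^2 + m) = (m - 5)*(m + 1)*(m)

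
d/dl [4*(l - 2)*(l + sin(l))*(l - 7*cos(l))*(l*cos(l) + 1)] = 4*(2 - l)*(l + sin(l))*(l - 7*cos(l))*(l*sin(l) - cos(l)) + 4*(l - 2)*(l + sin(l))*(l*cos(l) + 1)*(7*sin(l) + 1) + 4*(l - 2)*(l - 7*cos(l))*(l*cos(l) + 1)*(cos(l) + 1) + 4*(l + sin(l))*(l - 7*cos(l))*(l*cos(l) + 1)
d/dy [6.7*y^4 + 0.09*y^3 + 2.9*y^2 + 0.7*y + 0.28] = 26.8*y^3 + 0.27*y^2 + 5.8*y + 0.7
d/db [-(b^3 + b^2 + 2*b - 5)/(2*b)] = -b - 1/2 - 5/(2*b^2)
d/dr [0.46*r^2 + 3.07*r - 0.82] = 0.92*r + 3.07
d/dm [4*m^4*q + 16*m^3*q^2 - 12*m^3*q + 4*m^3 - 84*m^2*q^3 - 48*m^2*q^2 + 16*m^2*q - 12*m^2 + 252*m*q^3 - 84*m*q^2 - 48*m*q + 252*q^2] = 16*m^3*q + 48*m^2*q^2 - 36*m^2*q + 12*m^2 - 168*m*q^3 - 96*m*q^2 + 32*m*q - 24*m + 252*q^3 - 84*q^2 - 48*q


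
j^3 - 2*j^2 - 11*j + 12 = (j - 4)*(j - 1)*(j + 3)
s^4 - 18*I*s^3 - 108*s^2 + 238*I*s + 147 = (s - 7*I)^2*(s - 3*I)*(s - I)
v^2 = v^2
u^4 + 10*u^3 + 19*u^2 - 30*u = u*(u - 1)*(u + 5)*(u + 6)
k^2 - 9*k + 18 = (k - 6)*(k - 3)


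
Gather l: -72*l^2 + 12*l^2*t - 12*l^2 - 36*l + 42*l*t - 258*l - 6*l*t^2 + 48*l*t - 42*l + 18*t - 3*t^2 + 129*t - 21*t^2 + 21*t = l^2*(12*t - 84) + l*(-6*t^2 + 90*t - 336) - 24*t^2 + 168*t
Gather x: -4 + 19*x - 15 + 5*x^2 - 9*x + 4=5*x^2 + 10*x - 15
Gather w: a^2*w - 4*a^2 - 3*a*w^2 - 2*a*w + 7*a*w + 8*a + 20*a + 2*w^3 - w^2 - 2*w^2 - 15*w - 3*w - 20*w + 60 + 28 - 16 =-4*a^2 + 28*a + 2*w^3 + w^2*(-3*a - 3) + w*(a^2 + 5*a - 38) + 72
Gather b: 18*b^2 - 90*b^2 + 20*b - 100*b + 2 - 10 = -72*b^2 - 80*b - 8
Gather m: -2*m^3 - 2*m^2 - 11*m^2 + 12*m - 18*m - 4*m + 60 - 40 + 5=-2*m^3 - 13*m^2 - 10*m + 25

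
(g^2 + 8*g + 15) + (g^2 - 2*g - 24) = 2*g^2 + 6*g - 9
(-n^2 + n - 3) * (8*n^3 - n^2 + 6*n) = -8*n^5 + 9*n^4 - 31*n^3 + 9*n^2 - 18*n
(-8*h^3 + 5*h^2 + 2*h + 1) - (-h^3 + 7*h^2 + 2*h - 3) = -7*h^3 - 2*h^2 + 4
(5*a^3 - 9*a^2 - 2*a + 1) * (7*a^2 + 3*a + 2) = 35*a^5 - 48*a^4 - 31*a^3 - 17*a^2 - a + 2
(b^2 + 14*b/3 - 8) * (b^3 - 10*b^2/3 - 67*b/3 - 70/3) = b^5 + 4*b^4/3 - 413*b^3/9 - 908*b^2/9 + 628*b/9 + 560/3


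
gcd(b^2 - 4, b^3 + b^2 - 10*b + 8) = b - 2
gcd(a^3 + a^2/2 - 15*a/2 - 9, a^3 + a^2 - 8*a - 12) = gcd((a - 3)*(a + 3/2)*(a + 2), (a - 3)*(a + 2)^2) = a^2 - a - 6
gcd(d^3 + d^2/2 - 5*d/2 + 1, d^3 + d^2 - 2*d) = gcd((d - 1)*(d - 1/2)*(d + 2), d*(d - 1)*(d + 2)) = d^2 + d - 2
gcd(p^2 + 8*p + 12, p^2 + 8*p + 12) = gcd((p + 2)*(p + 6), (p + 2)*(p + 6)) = p^2 + 8*p + 12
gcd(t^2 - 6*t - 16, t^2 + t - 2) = t + 2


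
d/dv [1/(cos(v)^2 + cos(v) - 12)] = (2*cos(v) + 1)*sin(v)/(cos(v)^2 + cos(v) - 12)^2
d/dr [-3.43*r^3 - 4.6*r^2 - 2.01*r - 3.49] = -10.29*r^2 - 9.2*r - 2.01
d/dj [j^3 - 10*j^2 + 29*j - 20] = 3*j^2 - 20*j + 29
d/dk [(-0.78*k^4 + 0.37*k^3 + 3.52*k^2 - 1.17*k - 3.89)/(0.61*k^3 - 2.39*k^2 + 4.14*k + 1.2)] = (-0.4758*k^6 + 3.7284*k^5 - 12.7191*k^4 + 0.747*k^3 + 20.2272*k^2 - 10.1462*k + 14.7006)/(0.3721*k^6 - 2.9158*k^5 + 10.7629*k^4 - 18.3252*k^3 + 11.4036*k^2 + 9.936*k + 1.44)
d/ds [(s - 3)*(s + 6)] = 2*s + 3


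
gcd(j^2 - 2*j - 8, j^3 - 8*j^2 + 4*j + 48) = j^2 - 2*j - 8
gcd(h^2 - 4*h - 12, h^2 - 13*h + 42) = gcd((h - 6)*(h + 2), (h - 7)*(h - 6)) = h - 6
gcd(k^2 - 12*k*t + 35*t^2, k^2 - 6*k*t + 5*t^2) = -k + 5*t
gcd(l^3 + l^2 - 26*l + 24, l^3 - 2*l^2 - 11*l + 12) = l^2 - 5*l + 4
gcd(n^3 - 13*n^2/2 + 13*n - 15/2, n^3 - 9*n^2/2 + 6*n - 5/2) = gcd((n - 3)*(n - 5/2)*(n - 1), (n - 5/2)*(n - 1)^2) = n^2 - 7*n/2 + 5/2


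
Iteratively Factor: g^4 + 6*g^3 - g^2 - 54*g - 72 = (g + 2)*(g^3 + 4*g^2 - 9*g - 36) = (g - 3)*(g + 2)*(g^2 + 7*g + 12) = (g - 3)*(g + 2)*(g + 3)*(g + 4)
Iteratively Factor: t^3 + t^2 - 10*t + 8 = (t - 2)*(t^2 + 3*t - 4) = (t - 2)*(t + 4)*(t - 1)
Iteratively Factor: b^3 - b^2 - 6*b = (b + 2)*(b^2 - 3*b) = b*(b + 2)*(b - 3)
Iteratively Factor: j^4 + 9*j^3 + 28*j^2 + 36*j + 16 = (j + 1)*(j^3 + 8*j^2 + 20*j + 16) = (j + 1)*(j + 4)*(j^2 + 4*j + 4) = (j + 1)*(j + 2)*(j + 4)*(j + 2)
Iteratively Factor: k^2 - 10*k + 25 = (k - 5)*(k - 5)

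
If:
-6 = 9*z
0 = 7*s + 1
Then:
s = -1/7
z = -2/3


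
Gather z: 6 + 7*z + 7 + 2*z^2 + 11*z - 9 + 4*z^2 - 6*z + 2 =6*z^2 + 12*z + 6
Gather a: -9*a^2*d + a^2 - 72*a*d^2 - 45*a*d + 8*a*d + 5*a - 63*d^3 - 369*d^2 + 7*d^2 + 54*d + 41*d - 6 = a^2*(1 - 9*d) + a*(-72*d^2 - 37*d + 5) - 63*d^3 - 362*d^2 + 95*d - 6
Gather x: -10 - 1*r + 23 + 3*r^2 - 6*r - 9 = 3*r^2 - 7*r + 4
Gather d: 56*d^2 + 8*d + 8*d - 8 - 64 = 56*d^2 + 16*d - 72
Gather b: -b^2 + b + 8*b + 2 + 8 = -b^2 + 9*b + 10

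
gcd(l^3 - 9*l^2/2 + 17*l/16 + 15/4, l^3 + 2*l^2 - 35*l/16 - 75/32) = l^2 - l/2 - 15/16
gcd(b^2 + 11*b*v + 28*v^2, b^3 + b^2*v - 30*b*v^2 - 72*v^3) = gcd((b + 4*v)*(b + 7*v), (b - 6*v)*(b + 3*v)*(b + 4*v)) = b + 4*v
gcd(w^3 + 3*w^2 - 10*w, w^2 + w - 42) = 1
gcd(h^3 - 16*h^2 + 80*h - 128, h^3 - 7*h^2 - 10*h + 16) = h - 8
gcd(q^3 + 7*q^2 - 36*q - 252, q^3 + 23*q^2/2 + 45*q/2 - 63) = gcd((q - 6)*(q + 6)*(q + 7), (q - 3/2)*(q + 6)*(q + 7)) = q^2 + 13*q + 42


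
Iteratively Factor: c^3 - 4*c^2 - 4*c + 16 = (c - 4)*(c^2 - 4) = (c - 4)*(c - 2)*(c + 2)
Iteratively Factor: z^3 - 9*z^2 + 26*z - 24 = (z - 2)*(z^2 - 7*z + 12) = (z - 4)*(z - 2)*(z - 3)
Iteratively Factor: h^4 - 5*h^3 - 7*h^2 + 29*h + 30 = (h - 3)*(h^3 - 2*h^2 - 13*h - 10) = (h - 5)*(h - 3)*(h^2 + 3*h + 2) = (h - 5)*(h - 3)*(h + 1)*(h + 2)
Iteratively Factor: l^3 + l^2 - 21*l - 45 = (l + 3)*(l^2 - 2*l - 15) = (l + 3)^2*(l - 5)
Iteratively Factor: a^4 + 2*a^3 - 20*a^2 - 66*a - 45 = (a + 1)*(a^3 + a^2 - 21*a - 45) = (a - 5)*(a + 1)*(a^2 + 6*a + 9) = (a - 5)*(a + 1)*(a + 3)*(a + 3)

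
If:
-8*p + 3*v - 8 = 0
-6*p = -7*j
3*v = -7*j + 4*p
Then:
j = -24/35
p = -4/5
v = 8/15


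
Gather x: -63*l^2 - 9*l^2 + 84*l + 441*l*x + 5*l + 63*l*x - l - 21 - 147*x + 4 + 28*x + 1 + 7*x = -72*l^2 + 88*l + x*(504*l - 112) - 16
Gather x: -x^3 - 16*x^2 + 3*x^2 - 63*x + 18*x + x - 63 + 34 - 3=-x^3 - 13*x^2 - 44*x - 32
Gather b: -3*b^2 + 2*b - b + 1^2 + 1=-3*b^2 + b + 2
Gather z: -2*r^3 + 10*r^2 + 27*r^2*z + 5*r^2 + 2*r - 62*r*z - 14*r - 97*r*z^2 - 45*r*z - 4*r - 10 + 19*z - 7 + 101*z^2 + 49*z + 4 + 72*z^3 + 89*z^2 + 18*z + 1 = -2*r^3 + 15*r^2 - 16*r + 72*z^3 + z^2*(190 - 97*r) + z*(27*r^2 - 107*r + 86) - 12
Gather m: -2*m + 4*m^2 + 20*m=4*m^2 + 18*m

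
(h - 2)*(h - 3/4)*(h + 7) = h^3 + 17*h^2/4 - 71*h/4 + 21/2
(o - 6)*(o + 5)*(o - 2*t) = o^3 - 2*o^2*t - o^2 + 2*o*t - 30*o + 60*t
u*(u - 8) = u^2 - 8*u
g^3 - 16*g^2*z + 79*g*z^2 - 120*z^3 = (g - 8*z)*(g - 5*z)*(g - 3*z)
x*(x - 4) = x^2 - 4*x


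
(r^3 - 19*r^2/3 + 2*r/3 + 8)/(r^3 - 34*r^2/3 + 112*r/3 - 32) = (r + 1)/(r - 4)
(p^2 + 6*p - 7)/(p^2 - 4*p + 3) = (p + 7)/(p - 3)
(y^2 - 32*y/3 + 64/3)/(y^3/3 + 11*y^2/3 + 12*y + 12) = (3*y^2 - 32*y + 64)/(y^3 + 11*y^2 + 36*y + 36)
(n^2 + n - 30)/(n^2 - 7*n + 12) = (n^2 + n - 30)/(n^2 - 7*n + 12)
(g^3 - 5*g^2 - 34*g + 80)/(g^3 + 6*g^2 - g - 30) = (g - 8)/(g + 3)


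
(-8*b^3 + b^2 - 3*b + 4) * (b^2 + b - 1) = -8*b^5 - 7*b^4 + 6*b^3 + 7*b - 4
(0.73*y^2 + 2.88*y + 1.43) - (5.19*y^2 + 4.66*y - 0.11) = -4.46*y^2 - 1.78*y + 1.54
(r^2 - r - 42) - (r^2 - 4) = -r - 38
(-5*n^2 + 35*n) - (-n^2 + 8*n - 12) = -4*n^2 + 27*n + 12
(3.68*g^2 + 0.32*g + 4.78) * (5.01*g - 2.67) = 18.4368*g^3 - 8.2224*g^2 + 23.0934*g - 12.7626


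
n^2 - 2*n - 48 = (n - 8)*(n + 6)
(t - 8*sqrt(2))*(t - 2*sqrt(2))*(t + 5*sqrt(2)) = t^3 - 5*sqrt(2)*t^2 - 68*t + 160*sqrt(2)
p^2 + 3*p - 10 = (p - 2)*(p + 5)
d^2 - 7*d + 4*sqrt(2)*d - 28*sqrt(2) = (d - 7)*(d + 4*sqrt(2))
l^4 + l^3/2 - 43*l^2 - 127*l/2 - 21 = (l - 7)*(l + 1/2)*(l + 1)*(l + 6)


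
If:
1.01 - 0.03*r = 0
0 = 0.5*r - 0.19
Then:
No Solution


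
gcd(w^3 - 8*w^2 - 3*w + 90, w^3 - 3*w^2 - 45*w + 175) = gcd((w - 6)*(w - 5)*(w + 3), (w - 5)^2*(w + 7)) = w - 5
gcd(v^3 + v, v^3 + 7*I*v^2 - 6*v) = v^2 + I*v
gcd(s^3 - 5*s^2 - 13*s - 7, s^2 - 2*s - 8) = 1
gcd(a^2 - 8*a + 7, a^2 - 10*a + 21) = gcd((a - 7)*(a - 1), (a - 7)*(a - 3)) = a - 7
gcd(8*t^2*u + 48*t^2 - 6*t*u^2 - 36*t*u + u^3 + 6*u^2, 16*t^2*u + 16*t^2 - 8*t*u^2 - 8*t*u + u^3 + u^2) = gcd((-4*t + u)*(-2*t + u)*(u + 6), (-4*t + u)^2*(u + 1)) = 4*t - u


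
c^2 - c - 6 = (c - 3)*(c + 2)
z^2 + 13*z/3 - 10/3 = (z - 2/3)*(z + 5)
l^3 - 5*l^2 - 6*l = l*(l - 6)*(l + 1)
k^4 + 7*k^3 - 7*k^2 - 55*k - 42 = (k - 3)*(k + 1)*(k + 2)*(k + 7)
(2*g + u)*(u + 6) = 2*g*u + 12*g + u^2 + 6*u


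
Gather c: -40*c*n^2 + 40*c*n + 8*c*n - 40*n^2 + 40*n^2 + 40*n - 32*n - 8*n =c*(-40*n^2 + 48*n)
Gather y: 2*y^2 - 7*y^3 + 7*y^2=-7*y^3 + 9*y^2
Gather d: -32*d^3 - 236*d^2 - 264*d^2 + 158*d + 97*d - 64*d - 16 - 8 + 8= -32*d^3 - 500*d^2 + 191*d - 16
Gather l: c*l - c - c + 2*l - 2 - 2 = -2*c + l*(c + 2) - 4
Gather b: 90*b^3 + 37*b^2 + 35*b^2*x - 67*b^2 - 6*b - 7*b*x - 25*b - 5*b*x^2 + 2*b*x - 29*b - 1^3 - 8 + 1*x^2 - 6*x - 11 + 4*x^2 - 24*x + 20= 90*b^3 + b^2*(35*x - 30) + b*(-5*x^2 - 5*x - 60) + 5*x^2 - 30*x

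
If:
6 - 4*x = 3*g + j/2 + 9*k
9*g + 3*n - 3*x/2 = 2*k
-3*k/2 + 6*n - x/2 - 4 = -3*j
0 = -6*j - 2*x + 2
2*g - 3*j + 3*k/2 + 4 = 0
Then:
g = -481/1610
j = 2887/805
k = 564/115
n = -1149/1610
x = -7856/805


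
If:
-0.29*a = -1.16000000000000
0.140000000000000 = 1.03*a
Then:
No Solution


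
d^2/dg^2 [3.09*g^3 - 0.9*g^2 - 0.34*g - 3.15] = 18.54*g - 1.8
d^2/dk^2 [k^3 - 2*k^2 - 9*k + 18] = 6*k - 4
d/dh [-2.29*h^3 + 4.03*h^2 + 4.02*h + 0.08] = -6.87*h^2 + 8.06*h + 4.02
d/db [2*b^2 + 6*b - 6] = 4*b + 6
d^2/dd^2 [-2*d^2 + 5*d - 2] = -4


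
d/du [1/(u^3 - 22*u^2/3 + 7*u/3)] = 3*(-9*u^2 + 44*u - 7)/(u^2*(3*u^2 - 22*u + 7)^2)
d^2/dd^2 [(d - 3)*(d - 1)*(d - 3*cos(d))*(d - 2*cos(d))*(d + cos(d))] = 4*d^4*cos(d) + 32*d^3*sin(d) - 16*d^3*cos(d) - 2*d^3*cos(2*d) + 20*d^3 - 96*d^2*sin(d) - 6*d^2*sin(2*d) - 81*d^2*cos(d)/2 + 8*d^2*cos(2*d) - 27*d^2*cos(3*d)/2 - 48*d^2 + 30*d*sin(d) + 16*d*sin(2*d) - 18*d*sin(3*d) + 114*d*cos(d) - 3*d*cos(2*d) + 54*d*cos(3*d) + 21*d + 36*sin(d) - 6*sin(2*d) + 36*sin(3*d) - 57*cos(d)/2 - 4*cos(2*d) - 75*cos(3*d)/2 - 4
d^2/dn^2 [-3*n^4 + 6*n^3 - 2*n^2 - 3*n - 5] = -36*n^2 + 36*n - 4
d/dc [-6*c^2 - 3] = -12*c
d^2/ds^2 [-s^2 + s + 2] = -2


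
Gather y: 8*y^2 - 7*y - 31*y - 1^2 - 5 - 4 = 8*y^2 - 38*y - 10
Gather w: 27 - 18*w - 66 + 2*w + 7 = -16*w - 32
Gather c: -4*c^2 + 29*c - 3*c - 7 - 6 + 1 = -4*c^2 + 26*c - 12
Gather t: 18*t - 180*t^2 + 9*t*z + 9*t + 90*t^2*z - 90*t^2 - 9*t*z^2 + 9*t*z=t^2*(90*z - 270) + t*(-9*z^2 + 18*z + 27)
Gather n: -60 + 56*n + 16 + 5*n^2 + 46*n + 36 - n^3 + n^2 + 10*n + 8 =-n^3 + 6*n^2 + 112*n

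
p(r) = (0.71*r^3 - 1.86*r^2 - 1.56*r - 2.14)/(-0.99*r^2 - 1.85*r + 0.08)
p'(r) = (1.98*r + 1.85)*(0.71*r^3 - 1.86*r^2 - 1.56*r - 2.14)/(-0.99*r^2 - 1.85*r + 0.08)^2 + (2.13*r^2 - 3.72*r - 1.56)/(-0.99*r^2 - 1.85*r + 0.08) = (-0.7029*r^4 - 2.627*r^3 + 2.067*r^2 - 4.5348*r - 4.0838)/(0.9801*r^4 + 3.663*r^3 + 3.2641*r^2 - 0.296*r + 0.0064)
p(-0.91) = -2.96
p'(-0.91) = 3.65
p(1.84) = 1.03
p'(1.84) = -0.67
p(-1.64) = -17.10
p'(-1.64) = 75.69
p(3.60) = -0.07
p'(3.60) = -0.62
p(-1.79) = -42.74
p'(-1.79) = 384.33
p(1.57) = 1.22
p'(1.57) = -0.74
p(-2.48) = 14.46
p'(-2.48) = 16.52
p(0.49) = 3.07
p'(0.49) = -5.44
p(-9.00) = 10.34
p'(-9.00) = -0.62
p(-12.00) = 12.29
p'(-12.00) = -0.67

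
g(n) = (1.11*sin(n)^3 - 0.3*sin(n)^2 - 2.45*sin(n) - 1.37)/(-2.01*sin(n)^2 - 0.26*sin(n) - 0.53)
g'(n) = (4.02*sin(n)*cos(n) + 0.26*cos(n))*(1.11*sin(n)^3 - 0.3*sin(n)^2 - 2.45*sin(n) - 1.37)/(-2.01*sin(n)^2 - 0.26*sin(n) - 0.53)^2 + (3.33*sin(n)^2*cos(n) - 0.6*sin(n)*cos(n) - 2.45*cos(n))/(-2.01*sin(n)^2 - 0.26*sin(n) - 0.53) = (-2.2311*sin(n)^4 - 0.5772*sin(n)^3 - 6.6114*sin(n)^2 - 5.1894*sin(n) + 0.9423)*cos(n)/(4.0401*sin(n)^4 + 1.0452*sin(n)^3 + 2.1982*sin(n)^2 + 0.2756*sin(n) + 0.2809)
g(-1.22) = 0.12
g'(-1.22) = -0.10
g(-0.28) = 1.21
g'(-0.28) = 4.81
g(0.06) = 2.75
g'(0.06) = 1.98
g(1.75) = 1.10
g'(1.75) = 0.32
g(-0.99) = 0.10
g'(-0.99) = -0.02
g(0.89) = 1.51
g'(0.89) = -1.36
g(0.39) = 2.48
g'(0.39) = -2.26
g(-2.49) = 0.22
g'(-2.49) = -0.96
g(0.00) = 2.58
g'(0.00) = 3.35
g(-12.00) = 2.08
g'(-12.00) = -2.18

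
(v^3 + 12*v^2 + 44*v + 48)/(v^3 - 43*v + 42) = (v^3 + 12*v^2 + 44*v + 48)/(v^3 - 43*v + 42)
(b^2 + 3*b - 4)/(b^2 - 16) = (b - 1)/(b - 4)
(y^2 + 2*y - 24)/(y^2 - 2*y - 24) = (-y^2 - 2*y + 24)/(-y^2 + 2*y + 24)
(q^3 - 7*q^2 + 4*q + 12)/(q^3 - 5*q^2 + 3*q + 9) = (q^2 - 8*q + 12)/(q^2 - 6*q + 9)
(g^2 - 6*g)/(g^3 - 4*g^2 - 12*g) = 1/(g + 2)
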